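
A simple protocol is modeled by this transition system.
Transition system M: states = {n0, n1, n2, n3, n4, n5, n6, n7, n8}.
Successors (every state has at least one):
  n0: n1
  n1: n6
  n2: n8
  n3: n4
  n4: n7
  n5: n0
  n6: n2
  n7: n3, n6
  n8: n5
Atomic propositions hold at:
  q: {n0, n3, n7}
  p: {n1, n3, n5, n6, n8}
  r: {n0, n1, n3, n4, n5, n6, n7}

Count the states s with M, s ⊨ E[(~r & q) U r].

7

Sat(~r) = {n2, n8}
Sat(~r & q) = ∅
E[(~r & q) U r]: least fixpoint, start Z0 = Sat(r) = {n0, n1, n3, n4, n5, n6, n7}, add states in Sat(~r & q) with some successor in Z. Already a fixed point.
Sat(E[(~r & q) U r]) = {n0, n1, n3, n4, n5, n6, n7}
|Sat(E[(~r & q) U r])| = |{n0, n1, n3, n4, n5, n6, n7}| = 7.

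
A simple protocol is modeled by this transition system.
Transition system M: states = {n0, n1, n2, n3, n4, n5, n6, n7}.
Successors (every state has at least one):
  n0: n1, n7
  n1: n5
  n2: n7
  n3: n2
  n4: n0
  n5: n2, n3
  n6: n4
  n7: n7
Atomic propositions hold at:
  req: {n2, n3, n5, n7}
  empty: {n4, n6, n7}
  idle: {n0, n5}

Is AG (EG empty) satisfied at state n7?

Yes

EG empty: greatest fixpoint, start Z0 = {n4, n6, n7}, keep only states in Sat with some successor in Z. Z1 = {n6, n7}; Z2 = {n7}; fixed.
Sat(EG empty) = {n7}
AG (EG empty): greatest fixpoint, start Z0 = {n7}, keep only states in Sat with every successor in Z. Already a fixed point.
Sat(AG (EG empty)) = {n7}
n7 ∈ Sat(AG (EG empty)) = {n7}, so the formula holds at n7.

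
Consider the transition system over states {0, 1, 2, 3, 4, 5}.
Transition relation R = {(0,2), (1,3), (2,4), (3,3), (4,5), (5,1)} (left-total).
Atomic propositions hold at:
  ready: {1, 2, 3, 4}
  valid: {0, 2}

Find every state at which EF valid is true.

EF valid: least fixpoint, start Z0 = {0, 2}, add states with some successor in Z. Already a fixed point.
Sat(EF valid) = {0, 2}

{0, 2}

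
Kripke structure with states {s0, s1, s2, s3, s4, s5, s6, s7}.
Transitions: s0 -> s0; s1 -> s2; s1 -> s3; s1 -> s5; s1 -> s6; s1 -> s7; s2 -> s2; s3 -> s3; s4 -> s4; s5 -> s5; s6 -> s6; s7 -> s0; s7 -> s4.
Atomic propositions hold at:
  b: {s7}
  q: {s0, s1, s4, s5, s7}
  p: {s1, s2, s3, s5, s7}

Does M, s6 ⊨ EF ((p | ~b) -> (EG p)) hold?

Sat(~b) = {s0, s1, s2, s3, s4, s5, s6}
Sat(p | ~b) = {s0, s1, s2, s3, s4, s5, s6, s7}
EG p: greatest fixpoint, start Z0 = {s1, s2, s3, s5, s7}, keep only states in Sat with some successor in Z. Z1 = {s1, s2, s3, s5}; fixed.
Sat(EG p) = {s1, s2, s3, s5}
Sat((p | ~b) -> (EG p)) = {s1, s2, s3, s5}
EF ((p | ~b) -> (EG p)): least fixpoint, start Z0 = {s1, s2, s3, s5}, add states with some successor in Z. Already a fixed point.
Sat(EF ((p | ~b) -> (EG p))) = {s1, s2, s3, s5}
s6 ∉ Sat(EF ((p | ~b) -> (EG p))) = {s1, s2, s3, s5}, so the formula does not hold at s6.

No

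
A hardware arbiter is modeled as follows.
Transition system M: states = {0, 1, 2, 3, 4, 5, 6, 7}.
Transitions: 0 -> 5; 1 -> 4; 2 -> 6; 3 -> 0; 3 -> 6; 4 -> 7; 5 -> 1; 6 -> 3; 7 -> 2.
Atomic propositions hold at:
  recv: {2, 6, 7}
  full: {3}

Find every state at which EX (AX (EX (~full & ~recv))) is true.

Sat(~full) = {0, 1, 2, 4, 5, 6, 7}
Sat(~recv) = {0, 1, 3, 4, 5}
Sat(~full & ~recv) = {0, 1, 4, 5}
Sat(EX (~full & ~recv)) = {s : some successor in {0, 1, 4, 5}} = {0, 1, 3, 5}
Sat(AX (EX (~full & ~recv))) = {s : every successor in {0, 1, 3, 5}} = {0, 5, 6}
Sat(EX (AX (EX (~full & ~recv)))) = {s : some successor in {0, 5, 6}} = {0, 2, 3}

{0, 2, 3}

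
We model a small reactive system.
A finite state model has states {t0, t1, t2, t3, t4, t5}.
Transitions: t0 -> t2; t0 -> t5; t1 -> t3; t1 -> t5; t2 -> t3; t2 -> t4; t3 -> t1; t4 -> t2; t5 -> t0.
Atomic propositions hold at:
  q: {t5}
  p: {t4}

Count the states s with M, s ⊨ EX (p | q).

Sat(p | q) = {t4, t5}
Sat(EX (p | q)) = {s : some successor in {t4, t5}} = {t0, t1, t2}
|Sat(EX (p | q))| = |{t0, t1, t2}| = 3.

3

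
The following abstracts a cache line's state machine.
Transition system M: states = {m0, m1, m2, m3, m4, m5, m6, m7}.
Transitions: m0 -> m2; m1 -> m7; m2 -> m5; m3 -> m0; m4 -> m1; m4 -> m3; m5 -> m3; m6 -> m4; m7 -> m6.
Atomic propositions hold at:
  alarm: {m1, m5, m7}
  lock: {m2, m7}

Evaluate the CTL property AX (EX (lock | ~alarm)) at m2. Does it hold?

Yes

Sat(~alarm) = {m0, m2, m3, m4, m6}
Sat(lock | ~alarm) = {m0, m2, m3, m4, m6, m7}
Sat(EX (lock | ~alarm)) = {s : some successor in {m0, m2, m3, m4, m6, m7}} = {m0, m1, m3, m4, m5, m6, m7}
Sat(AX (EX (lock | ~alarm))) = {s : every successor in {m0, m1, m3, m4, m5, m6, m7}} = {m1, m2, m3, m4, m5, m6, m7}
m2 ∈ Sat(AX (EX (lock | ~alarm))) = {m1, m2, m3, m4, m5, m6, m7}, so the formula holds at m2.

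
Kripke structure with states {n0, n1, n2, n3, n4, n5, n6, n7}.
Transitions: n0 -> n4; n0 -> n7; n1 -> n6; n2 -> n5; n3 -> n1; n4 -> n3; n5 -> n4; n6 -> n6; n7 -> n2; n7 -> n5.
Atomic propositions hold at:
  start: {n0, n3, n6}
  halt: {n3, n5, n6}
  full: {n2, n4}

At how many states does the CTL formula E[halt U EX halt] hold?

7

Sat(EX halt) = {s : some successor in {n3, n5, n6}} = {n1, n2, n4, n6, n7}
E[halt U EX halt]: least fixpoint, start Z0 = Sat(EX halt) = {n1, n2, n4, n6, n7}, add states in Sat(halt) with some successor in Z. Z1 = {n1, n2, n3, n4, n5, n6, n7}; fixed.
Sat(E[halt U EX halt]) = {n1, n2, n3, n4, n5, n6, n7}
|Sat(E[halt U EX halt])| = |{n1, n2, n3, n4, n5, n6, n7}| = 7.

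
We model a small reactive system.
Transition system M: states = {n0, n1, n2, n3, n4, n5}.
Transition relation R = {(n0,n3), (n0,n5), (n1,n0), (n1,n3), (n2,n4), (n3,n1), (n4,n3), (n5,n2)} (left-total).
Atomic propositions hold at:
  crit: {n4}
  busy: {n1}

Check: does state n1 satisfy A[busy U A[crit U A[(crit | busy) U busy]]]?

Sat(crit | busy) = {n1, n4}
A[(crit | busy) U busy]: least fixpoint, start Z0 = Sat(busy) = {n1}, add states in Sat(crit | busy) with every successor in Z. Already a fixed point.
Sat(A[(crit | busy) U busy]) = {n1}
A[crit U A[(crit | busy) U busy]]: least fixpoint, start Z0 = Sat(A[(crit | busy) U busy]) = {n1}, add states in Sat(crit) with every successor in Z. Already a fixed point.
Sat(A[crit U A[(crit | busy) U busy]]) = {n1}
A[busy U A[crit U A[(crit | busy) U busy]]]: least fixpoint, start Z0 = Sat(A[crit U A[(crit | busy) U busy]]) = {n1}, add states in Sat(busy) with every successor in Z. Already a fixed point.
Sat(A[busy U A[crit U A[(crit | busy) U busy]]]) = {n1}
n1 ∈ Sat(A[busy U A[crit U A[(crit | busy) U busy]]]) = {n1}, so the formula holds at n1.

Yes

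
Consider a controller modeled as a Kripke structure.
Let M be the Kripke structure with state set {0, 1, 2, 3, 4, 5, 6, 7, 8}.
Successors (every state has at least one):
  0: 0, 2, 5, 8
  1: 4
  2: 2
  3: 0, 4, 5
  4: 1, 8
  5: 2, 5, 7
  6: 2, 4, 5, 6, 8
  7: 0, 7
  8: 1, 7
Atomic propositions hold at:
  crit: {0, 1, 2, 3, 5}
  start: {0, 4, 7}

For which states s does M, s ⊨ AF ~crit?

{1, 4, 6, 7, 8}

Sat(~crit) = {4, 6, 7, 8}
AF ~crit: least fixpoint, start Z0 = {4, 6, 7, 8}, add states with every successor in Z. Z1 = {1, 4, 6, 7, 8}; fixed.
Sat(AF ~crit) = {1, 4, 6, 7, 8}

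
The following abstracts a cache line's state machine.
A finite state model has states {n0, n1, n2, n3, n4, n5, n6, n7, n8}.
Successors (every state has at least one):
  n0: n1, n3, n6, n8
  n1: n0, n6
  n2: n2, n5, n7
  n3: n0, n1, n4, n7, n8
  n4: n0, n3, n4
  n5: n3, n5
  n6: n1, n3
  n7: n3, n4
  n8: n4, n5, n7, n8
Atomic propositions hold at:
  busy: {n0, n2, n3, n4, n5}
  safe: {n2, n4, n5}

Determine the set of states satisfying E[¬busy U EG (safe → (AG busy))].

Sat(¬busy) = {n1, n6, n7, n8}
AG busy: greatest fixpoint, start Z0 = {n0, n2, n3, n4, n5}, keep only states in Sat with every successor in Z. Z1 = {n4, n5}; Z2 = ∅; fixed.
Sat(AG busy) = ∅
Sat(safe → (AG busy)) = {n0, n1, n3, n6, n7, n8}
EG (safe → (AG busy)): greatest fixpoint, start Z0 = {n0, n1, n3, n6, n7, n8}, keep only states in Sat with some successor in Z. Already a fixed point.
Sat(EG (safe → (AG busy))) = {n0, n1, n3, n6, n7, n8}
E[¬busy U EG (safe → (AG busy))]: least fixpoint, start Z0 = Sat(EG (safe → (AG busy))) = {n0, n1, n3, n6, n7, n8}, add states in Sat(¬busy) with some successor in Z. Already a fixed point.
Sat(E[¬busy U EG (safe → (AG busy))]) = {n0, n1, n3, n6, n7, n8}

{n0, n1, n3, n6, n7, n8}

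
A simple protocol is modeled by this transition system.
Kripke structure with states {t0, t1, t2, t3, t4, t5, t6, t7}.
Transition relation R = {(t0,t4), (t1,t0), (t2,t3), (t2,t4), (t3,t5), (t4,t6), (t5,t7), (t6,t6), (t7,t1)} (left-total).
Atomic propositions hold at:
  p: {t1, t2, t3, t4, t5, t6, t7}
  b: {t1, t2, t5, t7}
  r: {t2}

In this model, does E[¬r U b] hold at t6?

No

Sat(¬r) = {t0, t1, t3, t4, t5, t6, t7}
E[¬r U b]: least fixpoint, start Z0 = Sat(b) = {t1, t2, t5, t7}, add states in Sat(¬r) with some successor in Z. Z1 = {t1, t2, t3, t5, t7}; fixed.
Sat(E[¬r U b]) = {t1, t2, t3, t5, t7}
t6 ∉ Sat(E[¬r U b]) = {t1, t2, t3, t5, t7}, so the formula does not hold at t6.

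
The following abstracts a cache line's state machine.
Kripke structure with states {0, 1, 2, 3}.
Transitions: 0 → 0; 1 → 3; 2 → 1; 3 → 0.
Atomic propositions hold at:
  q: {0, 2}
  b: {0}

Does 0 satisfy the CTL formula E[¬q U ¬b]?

Sat(¬q) = {1, 3}
Sat(¬b) = {1, 2, 3}
E[¬q U ¬b]: least fixpoint, start Z0 = Sat(¬b) = {1, 2, 3}, add states in Sat(¬q) with some successor in Z. Already a fixed point.
Sat(E[¬q U ¬b]) = {1, 2, 3}
0 ∉ Sat(E[¬q U ¬b]) = {1, 2, 3}, so the formula does not hold at 0.

No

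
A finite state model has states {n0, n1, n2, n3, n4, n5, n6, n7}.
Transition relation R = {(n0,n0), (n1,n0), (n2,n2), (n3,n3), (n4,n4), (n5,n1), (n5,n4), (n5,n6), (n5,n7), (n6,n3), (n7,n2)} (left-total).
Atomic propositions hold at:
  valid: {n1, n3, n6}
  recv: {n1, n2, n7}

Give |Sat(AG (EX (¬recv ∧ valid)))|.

Sat(¬recv) = {n0, n3, n4, n5, n6}
Sat(¬recv ∧ valid) = {n3, n6}
Sat(EX (¬recv ∧ valid)) = {s : some successor in {n3, n6}} = {n3, n5, n6}
AG (EX (¬recv ∧ valid)): greatest fixpoint, start Z0 = {n3, n5, n6}, keep only states in Sat with every successor in Z. Z1 = {n3, n6}; fixed.
Sat(AG (EX (¬recv ∧ valid))) = {n3, n6}
|Sat(AG (EX (¬recv ∧ valid)))| = |{n3, n6}| = 2.

2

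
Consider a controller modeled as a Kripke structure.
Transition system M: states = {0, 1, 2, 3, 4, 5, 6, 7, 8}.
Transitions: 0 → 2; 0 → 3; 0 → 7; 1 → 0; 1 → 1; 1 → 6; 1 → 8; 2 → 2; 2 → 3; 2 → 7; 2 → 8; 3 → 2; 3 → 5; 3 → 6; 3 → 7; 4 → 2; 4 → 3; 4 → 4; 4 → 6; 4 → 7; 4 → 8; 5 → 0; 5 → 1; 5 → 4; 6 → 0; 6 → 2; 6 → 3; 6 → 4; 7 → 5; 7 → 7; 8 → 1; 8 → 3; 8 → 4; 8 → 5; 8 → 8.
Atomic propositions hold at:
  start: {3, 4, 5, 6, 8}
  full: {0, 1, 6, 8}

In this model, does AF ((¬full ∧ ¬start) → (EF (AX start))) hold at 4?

Sat(¬full) = {2, 3, 4, 5, 7}
Sat(¬start) = {0, 1, 2, 7}
Sat(¬full ∧ ¬start) = {2, 7}
Sat(AX start) = {s : every successor in {3, 4, 5, 6, 8}} = ∅
EF (AX start): least fixpoint, start Z0 = ∅, add states with some successor in Z. Already a fixed point.
Sat(EF (AX start)) = ∅
Sat((¬full ∧ ¬start) → (EF (AX start))) = {0, 1, 3, 4, 5, 6, 8}
AF ((¬full ∧ ¬start) → (EF (AX start))): least fixpoint, start Z0 = {0, 1, 3, 4, 5, 6, 8}, add states with every successor in Z. Already a fixed point.
Sat(AF ((¬full ∧ ¬start) → (EF (AX start)))) = {0, 1, 3, 4, 5, 6, 8}
4 ∈ Sat(AF ((¬full ∧ ¬start) → (EF (AX start)))) = {0, 1, 3, 4, 5, 6, 8}, so the formula holds at 4.

Yes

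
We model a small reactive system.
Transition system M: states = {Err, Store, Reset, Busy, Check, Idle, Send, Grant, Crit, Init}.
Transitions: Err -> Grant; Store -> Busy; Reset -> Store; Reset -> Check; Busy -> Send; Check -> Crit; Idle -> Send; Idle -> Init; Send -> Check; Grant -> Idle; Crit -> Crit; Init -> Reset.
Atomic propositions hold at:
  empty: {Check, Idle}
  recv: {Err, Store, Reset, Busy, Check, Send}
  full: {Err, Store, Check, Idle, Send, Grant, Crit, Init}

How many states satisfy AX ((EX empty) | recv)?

Sat(EX empty) = {s : some successor in {Check, Idle}} = {Reset, Send, Grant}
Sat((EX empty) | recv) = {Err, Store, Reset, Busy, Check, Send, Grant}
Sat(AX ((EX empty) | recv)) = {s : every successor in {Err, Store, Reset, Busy, Check, Send, Grant}} = {Err, Store, Reset, Busy, Send, Init}
|Sat(AX ((EX empty) | recv))| = |{Err, Store, Reset, Busy, Send, Init}| = 6.

6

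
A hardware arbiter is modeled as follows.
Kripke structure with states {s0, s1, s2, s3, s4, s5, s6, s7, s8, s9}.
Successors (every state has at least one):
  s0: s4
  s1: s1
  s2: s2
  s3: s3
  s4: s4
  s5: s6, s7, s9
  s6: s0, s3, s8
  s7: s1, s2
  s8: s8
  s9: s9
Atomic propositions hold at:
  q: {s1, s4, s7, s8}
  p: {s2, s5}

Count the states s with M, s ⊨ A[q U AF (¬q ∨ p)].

6

Sat(¬q) = {s0, s2, s3, s5, s6, s9}
Sat(¬q ∨ p) = {s0, s2, s3, s5, s6, s9}
AF (¬q ∨ p): least fixpoint, start Z0 = {s0, s2, s3, s5, s6, s9}, add states with every successor in Z. Already a fixed point.
Sat(AF (¬q ∨ p)) = {s0, s2, s3, s5, s6, s9}
A[q U AF (¬q ∨ p)]: least fixpoint, start Z0 = Sat(AF (¬q ∨ p)) = {s0, s2, s3, s5, s6, s9}, add states in Sat(q) with every successor in Z. Already a fixed point.
Sat(A[q U AF (¬q ∨ p)]) = {s0, s2, s3, s5, s6, s9}
|Sat(A[q U AF (¬q ∨ p)])| = |{s0, s2, s3, s5, s6, s9}| = 6.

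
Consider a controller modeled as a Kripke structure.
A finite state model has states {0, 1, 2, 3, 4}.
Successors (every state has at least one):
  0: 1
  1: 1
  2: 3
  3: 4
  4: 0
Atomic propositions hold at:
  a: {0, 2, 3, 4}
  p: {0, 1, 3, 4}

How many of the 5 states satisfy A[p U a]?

A[p U a]: least fixpoint, start Z0 = Sat(a) = {0, 2, 3, 4}, add states in Sat(p) with every successor in Z. Already a fixed point.
Sat(A[p U a]) = {0, 2, 3, 4}
|Sat(A[p U a])| = |{0, 2, 3, 4}| = 4.

4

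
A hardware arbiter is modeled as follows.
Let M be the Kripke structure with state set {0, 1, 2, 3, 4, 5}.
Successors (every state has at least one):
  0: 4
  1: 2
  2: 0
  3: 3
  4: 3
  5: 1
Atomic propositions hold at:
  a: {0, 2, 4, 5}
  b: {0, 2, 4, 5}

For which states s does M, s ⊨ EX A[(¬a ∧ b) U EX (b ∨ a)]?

{1, 2, 5}

Sat(¬a) = {1, 3}
Sat(¬a ∧ b) = ∅
Sat(b ∨ a) = {0, 2, 4, 5}
Sat(EX (b ∨ a)) = {s : some successor in {0, 2, 4, 5}} = {0, 1, 2}
A[(¬a ∧ b) U EX (b ∨ a)]: least fixpoint, start Z0 = Sat(EX (b ∨ a)) = {0, 1, 2}, add states in Sat(¬a ∧ b) with every successor in Z. Already a fixed point.
Sat(A[(¬a ∧ b) U EX (b ∨ a)]) = {0, 1, 2}
Sat(EX A[(¬a ∧ b) U EX (b ∨ a)]) = {s : some successor in {0, 1, 2}} = {1, 2, 5}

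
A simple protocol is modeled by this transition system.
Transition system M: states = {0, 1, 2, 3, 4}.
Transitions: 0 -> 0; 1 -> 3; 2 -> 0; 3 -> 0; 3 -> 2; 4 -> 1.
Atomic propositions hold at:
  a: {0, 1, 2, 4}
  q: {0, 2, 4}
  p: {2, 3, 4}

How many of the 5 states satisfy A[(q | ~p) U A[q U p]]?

Sat(~p) = {0, 1}
Sat(q | ~p) = {0, 1, 2, 4}
A[q U p]: least fixpoint, start Z0 = Sat(p) = {2, 3, 4}, add states in Sat(q) with every successor in Z. Already a fixed point.
Sat(A[q U p]) = {2, 3, 4}
A[(q | ~p) U A[q U p]]: least fixpoint, start Z0 = Sat(A[q U p]) = {2, 3, 4}, add states in Sat(q | ~p) with every successor in Z. Z1 = {1, 2, 3, 4}; fixed.
Sat(A[(q | ~p) U A[q U p]]) = {1, 2, 3, 4}
|Sat(A[(q | ~p) U A[q U p]])| = |{1, 2, 3, 4}| = 4.

4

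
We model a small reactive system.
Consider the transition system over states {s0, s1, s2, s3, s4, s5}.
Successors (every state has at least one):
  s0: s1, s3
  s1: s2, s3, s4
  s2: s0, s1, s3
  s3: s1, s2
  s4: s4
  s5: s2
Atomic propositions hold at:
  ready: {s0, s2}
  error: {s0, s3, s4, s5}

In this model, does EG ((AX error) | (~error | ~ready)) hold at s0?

No

Sat(AX error) = {s : every successor in {s0, s3, s4, s5}} = {s4}
Sat(~error) = {s1, s2}
Sat(~ready) = {s1, s3, s4, s5}
Sat(~error | ~ready) = {s1, s2, s3, s4, s5}
Sat((AX error) | (~error | ~ready)) = {s1, s2, s3, s4, s5}
EG ((AX error) | (~error | ~ready)): greatest fixpoint, start Z0 = {s1, s2, s3, s4, s5}, keep only states in Sat with some successor in Z. Already a fixed point.
Sat(EG ((AX error) | (~error | ~ready))) = {s1, s2, s3, s4, s5}
s0 ∉ Sat(EG ((AX error) | (~error | ~ready))) = {s1, s2, s3, s4, s5}, so the formula does not hold at s0.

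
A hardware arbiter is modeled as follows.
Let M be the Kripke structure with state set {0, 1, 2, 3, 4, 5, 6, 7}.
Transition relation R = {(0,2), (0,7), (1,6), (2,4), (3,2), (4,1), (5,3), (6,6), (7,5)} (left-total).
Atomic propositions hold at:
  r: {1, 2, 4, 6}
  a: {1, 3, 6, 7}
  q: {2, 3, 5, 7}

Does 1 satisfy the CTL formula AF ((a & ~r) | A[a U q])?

No

Sat(~r) = {0, 3, 5, 7}
Sat(a & ~r) = {3, 7}
A[a U q]: least fixpoint, start Z0 = Sat(q) = {2, 3, 5, 7}, add states in Sat(a) with every successor in Z. Already a fixed point.
Sat(A[a U q]) = {2, 3, 5, 7}
Sat((a & ~r) | A[a U q]) = {2, 3, 5, 7}
AF ((a & ~r) | A[a U q]): least fixpoint, start Z0 = {2, 3, 5, 7}, add states with every successor in Z. Z1 = {0, 2, 3, 5, 7}; fixed.
Sat(AF ((a & ~r) | A[a U q])) = {0, 2, 3, 5, 7}
1 ∉ Sat(AF ((a & ~r) | A[a U q])) = {0, 2, 3, 5, 7}, so the formula does not hold at 1.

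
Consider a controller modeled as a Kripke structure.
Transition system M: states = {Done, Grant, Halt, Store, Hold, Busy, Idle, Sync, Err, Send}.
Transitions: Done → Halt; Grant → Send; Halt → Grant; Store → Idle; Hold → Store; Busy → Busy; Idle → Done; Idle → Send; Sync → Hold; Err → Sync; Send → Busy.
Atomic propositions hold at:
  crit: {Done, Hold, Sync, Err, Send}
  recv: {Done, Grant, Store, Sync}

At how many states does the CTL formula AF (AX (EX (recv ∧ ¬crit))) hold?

3

Sat(¬crit) = {Grant, Halt, Store, Busy, Idle}
Sat(recv ∧ ¬crit) = {Grant, Store}
Sat(EX (recv ∧ ¬crit)) = {s : some successor in {Grant, Store}} = {Halt, Hold}
Sat(AX (EX (recv ∧ ¬crit))) = {s : every successor in {Halt, Hold}} = {Done, Sync}
AF (AX (EX (recv ∧ ¬crit))): least fixpoint, start Z0 = {Done, Sync}, add states with every successor in Z. Z1 = {Done, Sync, Err}; fixed.
Sat(AF (AX (EX (recv ∧ ¬crit)))) = {Done, Sync, Err}
|Sat(AF (AX (EX (recv ∧ ¬crit))))| = |{Done, Sync, Err}| = 3.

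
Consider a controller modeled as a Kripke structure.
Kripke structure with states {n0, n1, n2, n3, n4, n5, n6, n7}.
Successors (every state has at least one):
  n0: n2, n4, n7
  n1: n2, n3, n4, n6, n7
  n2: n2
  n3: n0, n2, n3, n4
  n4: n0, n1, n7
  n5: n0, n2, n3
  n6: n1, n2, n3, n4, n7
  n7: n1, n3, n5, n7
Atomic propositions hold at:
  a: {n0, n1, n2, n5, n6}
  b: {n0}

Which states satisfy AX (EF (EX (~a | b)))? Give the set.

{n4, n7}

Sat(~a) = {n3, n4, n7}
Sat(~a | b) = {n0, n3, n4, n7}
Sat(EX (~a | b)) = {s : some successor in {n0, n3, n4, n7}} = {n0, n1, n3, n4, n5, n6, n7}
EF (EX (~a | b)): least fixpoint, start Z0 = {n0, n1, n3, n4, n5, n6, n7}, add states with some successor in Z. Already a fixed point.
Sat(EF (EX (~a | b))) = {n0, n1, n3, n4, n5, n6, n7}
Sat(AX (EF (EX (~a | b)))) = {s : every successor in {n0, n1, n3, n4, n5, n6, n7}} = {n4, n7}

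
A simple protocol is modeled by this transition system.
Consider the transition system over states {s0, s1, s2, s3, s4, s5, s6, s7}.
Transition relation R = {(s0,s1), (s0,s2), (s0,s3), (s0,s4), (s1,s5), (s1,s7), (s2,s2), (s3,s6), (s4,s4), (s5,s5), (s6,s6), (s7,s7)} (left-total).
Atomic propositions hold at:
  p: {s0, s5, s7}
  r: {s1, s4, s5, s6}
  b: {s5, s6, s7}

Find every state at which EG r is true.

{s1, s4, s5, s6}

EG r: greatest fixpoint, start Z0 = {s1, s4, s5, s6}, keep only states in Sat with some successor in Z. Already a fixed point.
Sat(EG r) = {s1, s4, s5, s6}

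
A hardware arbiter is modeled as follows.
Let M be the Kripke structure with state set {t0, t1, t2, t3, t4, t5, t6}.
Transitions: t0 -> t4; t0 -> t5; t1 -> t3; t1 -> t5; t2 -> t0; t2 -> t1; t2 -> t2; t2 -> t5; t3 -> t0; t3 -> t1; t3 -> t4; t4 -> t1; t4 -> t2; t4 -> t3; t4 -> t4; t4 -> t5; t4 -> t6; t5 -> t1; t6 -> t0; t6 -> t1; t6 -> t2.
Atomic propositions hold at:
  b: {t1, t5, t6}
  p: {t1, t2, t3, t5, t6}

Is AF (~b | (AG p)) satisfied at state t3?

Yes

Sat(~b) = {t0, t2, t3, t4}
AG p: greatest fixpoint, start Z0 = {t1, t2, t3, t5, t6}, keep only states in Sat with every successor in Z. Z1 = {t1, t5}; Z2 = {t5}; Z3 = ∅; fixed.
Sat(AG p) = ∅
Sat(~b | (AG p)) = {t0, t2, t3, t4}
AF (~b | (AG p)): least fixpoint, start Z0 = {t0, t2, t3, t4}, add states with every successor in Z. Already a fixed point.
Sat(AF (~b | (AG p))) = {t0, t2, t3, t4}
t3 ∈ Sat(AF (~b | (AG p))) = {t0, t2, t3, t4}, so the formula holds at t3.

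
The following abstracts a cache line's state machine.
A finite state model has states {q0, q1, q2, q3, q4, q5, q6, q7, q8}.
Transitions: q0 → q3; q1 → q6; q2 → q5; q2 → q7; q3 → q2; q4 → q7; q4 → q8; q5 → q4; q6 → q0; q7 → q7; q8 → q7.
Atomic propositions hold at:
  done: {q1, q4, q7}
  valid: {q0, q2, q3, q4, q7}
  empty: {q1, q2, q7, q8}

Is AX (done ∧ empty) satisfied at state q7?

Yes

Sat(done ∧ empty) = {q1, q7}
Sat(AX (done ∧ empty)) = {s : every successor in {q1, q7}} = {q7, q8}
q7 ∈ Sat(AX (done ∧ empty)) = {q7, q8}, so the formula holds at q7.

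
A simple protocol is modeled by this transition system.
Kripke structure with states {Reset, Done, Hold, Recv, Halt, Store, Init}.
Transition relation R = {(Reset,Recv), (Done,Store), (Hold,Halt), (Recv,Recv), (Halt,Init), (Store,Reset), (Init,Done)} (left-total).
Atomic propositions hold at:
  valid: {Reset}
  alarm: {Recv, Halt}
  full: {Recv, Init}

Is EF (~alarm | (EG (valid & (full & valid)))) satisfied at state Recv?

No

Sat(~alarm) = {Reset, Done, Hold, Store, Init}
Sat(full & valid) = ∅
Sat(valid & (full & valid)) = ∅
EG (valid & (full & valid)): greatest fixpoint, start Z0 = ∅, keep only states in Sat with some successor in Z. Already a fixed point.
Sat(EG (valid & (full & valid))) = ∅
Sat(~alarm | (EG (valid & (full & valid)))) = {Reset, Done, Hold, Store, Init}
EF (~alarm | (EG (valid & (full & valid)))): least fixpoint, start Z0 = {Reset, Done, Hold, Store, Init}, add states with some successor in Z. Z1 = {Reset, Done, Hold, Halt, Store, Init}; fixed.
Sat(EF (~alarm | (EG (valid & (full & valid))))) = {Reset, Done, Hold, Halt, Store, Init}
Recv ∉ Sat(EF (~alarm | (EG (valid & (full & valid))))) = {Reset, Done, Hold, Halt, Store, Init}, so the formula does not hold at Recv.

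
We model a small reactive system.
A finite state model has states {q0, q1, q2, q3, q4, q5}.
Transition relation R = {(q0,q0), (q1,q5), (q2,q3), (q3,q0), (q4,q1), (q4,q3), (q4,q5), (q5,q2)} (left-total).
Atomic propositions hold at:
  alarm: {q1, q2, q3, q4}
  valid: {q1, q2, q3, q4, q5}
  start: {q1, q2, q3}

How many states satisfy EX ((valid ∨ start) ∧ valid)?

4

Sat(valid ∨ start) = {q1, q2, q3, q4, q5}
Sat((valid ∨ start) ∧ valid) = {q1, q2, q3, q4, q5}
Sat(EX ((valid ∨ start) ∧ valid)) = {s : some successor in {q1, q2, q3, q4, q5}} = {q1, q2, q4, q5}
|Sat(EX ((valid ∨ start) ∧ valid))| = |{q1, q2, q4, q5}| = 4.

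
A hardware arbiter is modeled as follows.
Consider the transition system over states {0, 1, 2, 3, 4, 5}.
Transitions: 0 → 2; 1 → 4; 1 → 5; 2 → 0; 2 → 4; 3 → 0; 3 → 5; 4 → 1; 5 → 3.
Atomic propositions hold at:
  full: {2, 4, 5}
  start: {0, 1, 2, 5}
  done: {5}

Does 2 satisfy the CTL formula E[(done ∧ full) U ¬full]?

No

Sat(done ∧ full) = {5}
Sat(¬full) = {0, 1, 3}
E[(done ∧ full) U ¬full]: least fixpoint, start Z0 = Sat(¬full) = {0, 1, 3}, add states in Sat(done ∧ full) with some successor in Z. Z1 = {0, 1, 3, 5}; fixed.
Sat(E[(done ∧ full) U ¬full]) = {0, 1, 3, 5}
2 ∉ Sat(E[(done ∧ full) U ¬full]) = {0, 1, 3, 5}, so the formula does not hold at 2.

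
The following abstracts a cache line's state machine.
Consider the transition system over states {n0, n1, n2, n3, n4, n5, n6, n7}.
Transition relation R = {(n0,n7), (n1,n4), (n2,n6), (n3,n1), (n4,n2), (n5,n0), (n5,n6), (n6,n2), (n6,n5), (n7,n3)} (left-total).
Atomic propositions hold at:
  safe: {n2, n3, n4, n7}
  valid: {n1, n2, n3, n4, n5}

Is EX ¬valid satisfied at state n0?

Yes

Sat(¬valid) = {n0, n6, n7}
Sat(EX ¬valid) = {s : some successor in {n0, n6, n7}} = {n0, n2, n5}
n0 ∈ Sat(EX ¬valid) = {n0, n2, n5}, so the formula holds at n0.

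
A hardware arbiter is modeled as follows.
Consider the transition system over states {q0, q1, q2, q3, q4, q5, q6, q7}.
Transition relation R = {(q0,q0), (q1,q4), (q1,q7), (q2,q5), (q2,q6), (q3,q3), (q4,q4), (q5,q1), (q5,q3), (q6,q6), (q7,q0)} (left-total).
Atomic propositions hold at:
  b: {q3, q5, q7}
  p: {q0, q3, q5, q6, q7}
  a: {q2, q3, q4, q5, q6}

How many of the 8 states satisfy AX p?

Sat(AX p) = {s : every successor in {q0, q3, q5, q6, q7}} = {q0, q2, q3, q6, q7}
|Sat(AX p)| = |{q0, q2, q3, q6, q7}| = 5.

5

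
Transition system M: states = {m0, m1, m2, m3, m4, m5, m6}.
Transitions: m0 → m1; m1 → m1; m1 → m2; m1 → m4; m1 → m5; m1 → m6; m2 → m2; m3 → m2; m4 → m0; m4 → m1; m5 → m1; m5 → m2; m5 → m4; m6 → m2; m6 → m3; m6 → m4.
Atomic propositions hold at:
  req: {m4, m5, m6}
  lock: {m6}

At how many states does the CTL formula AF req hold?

AF req: least fixpoint, start Z0 = {m4, m5, m6}, add states with every successor in Z. Already a fixed point.
Sat(AF req) = {m4, m5, m6}
|Sat(AF req)| = |{m4, m5, m6}| = 3.

3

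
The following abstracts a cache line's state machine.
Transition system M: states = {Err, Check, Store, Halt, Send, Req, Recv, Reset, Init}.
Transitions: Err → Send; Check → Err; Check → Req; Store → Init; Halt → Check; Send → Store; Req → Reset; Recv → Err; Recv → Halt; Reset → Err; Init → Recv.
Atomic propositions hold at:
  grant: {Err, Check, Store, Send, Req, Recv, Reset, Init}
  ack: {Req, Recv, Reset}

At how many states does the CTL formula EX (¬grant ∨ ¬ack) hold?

Sat(¬grant) = {Halt}
Sat(¬ack) = {Err, Check, Store, Halt, Send, Init}
Sat(¬grant ∨ ¬ack) = {Err, Check, Store, Halt, Send, Init}
Sat(EX (¬grant ∨ ¬ack)) = {s : some successor in {Err, Check, Store, Halt, Send, Init}} = {Err, Check, Store, Halt, Send, Recv, Reset}
|Sat(EX (¬grant ∨ ¬ack))| = |{Err, Check, Store, Halt, Send, Recv, Reset}| = 7.

7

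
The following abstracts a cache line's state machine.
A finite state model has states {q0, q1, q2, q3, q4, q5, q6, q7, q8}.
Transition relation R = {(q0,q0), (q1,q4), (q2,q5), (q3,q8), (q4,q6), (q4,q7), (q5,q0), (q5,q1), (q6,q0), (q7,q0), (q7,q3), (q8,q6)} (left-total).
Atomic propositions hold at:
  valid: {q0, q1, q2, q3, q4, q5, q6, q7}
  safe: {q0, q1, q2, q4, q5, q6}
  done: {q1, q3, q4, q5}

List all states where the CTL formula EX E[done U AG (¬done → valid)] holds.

{q0, q1, q2, q4, q5, q6, q7, q8}

Sat(¬done) = {q0, q2, q6, q7, q8}
Sat(¬done → valid) = {q0, q1, q2, q3, q4, q5, q6, q7}
AG (¬done → valid): greatest fixpoint, start Z0 = {q0, q1, q2, q3, q4, q5, q6, q7}, keep only states in Sat with every successor in Z. Z1 = {q0, q1, q2, q4, q5, q6, q7}; Z2 = {q0, q1, q2, q4, q5, q6}; Z3 = {q0, q1, q2, q5, q6}; Z4 = {q0, q2, q5, q6}; Z5 = {q0, q2, q6}; Z6 = {q0, q6}; fixed.
Sat(AG (¬done → valid)) = {q0, q6}
E[done U AG (¬done → valid)]: least fixpoint, start Z0 = Sat(AG (¬done → valid)) = {q0, q6}, add states in Sat(done) with some successor in Z. Z1 = {q0, q4, q5, q6}; Z2 = {q0, q1, q4, q5, q6}; fixed.
Sat(E[done U AG (¬done → valid)]) = {q0, q1, q4, q5, q6}
Sat(EX E[done U AG (¬done → valid)]) = {s : some successor in {q0, q1, q4, q5, q6}} = {q0, q1, q2, q4, q5, q6, q7, q8}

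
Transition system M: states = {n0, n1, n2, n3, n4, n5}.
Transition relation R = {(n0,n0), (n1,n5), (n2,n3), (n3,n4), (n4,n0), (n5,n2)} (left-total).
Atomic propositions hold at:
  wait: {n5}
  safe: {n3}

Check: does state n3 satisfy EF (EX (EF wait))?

EF wait: least fixpoint, start Z0 = {n5}, add states with some successor in Z. Z1 = {n1, n5}; fixed.
Sat(EF wait) = {n1, n5}
Sat(EX (EF wait)) = {s : some successor in {n1, n5}} = {n1}
EF (EX (EF wait)): least fixpoint, start Z0 = {n1}, add states with some successor in Z. Already a fixed point.
Sat(EF (EX (EF wait))) = {n1}
n3 ∉ Sat(EF (EX (EF wait))) = {n1}, so the formula does not hold at n3.

No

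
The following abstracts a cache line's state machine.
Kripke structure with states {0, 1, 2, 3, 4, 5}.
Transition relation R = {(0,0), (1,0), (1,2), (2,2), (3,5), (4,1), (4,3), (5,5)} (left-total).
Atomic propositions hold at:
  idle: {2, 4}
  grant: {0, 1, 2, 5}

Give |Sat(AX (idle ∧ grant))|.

1

Sat(idle ∧ grant) = {2}
Sat(AX (idle ∧ grant)) = {s : every successor in {2}} = {2}
|Sat(AX (idle ∧ grant))| = |{2}| = 1.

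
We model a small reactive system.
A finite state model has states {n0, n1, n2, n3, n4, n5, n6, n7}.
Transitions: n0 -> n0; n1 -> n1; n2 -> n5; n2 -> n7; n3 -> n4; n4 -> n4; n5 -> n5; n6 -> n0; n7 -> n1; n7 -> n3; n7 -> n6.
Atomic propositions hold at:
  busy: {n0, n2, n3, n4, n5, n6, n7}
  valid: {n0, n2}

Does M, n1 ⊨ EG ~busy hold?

Sat(~busy) = {n1}
EG ~busy: greatest fixpoint, start Z0 = {n1}, keep only states in Sat with some successor in Z. Already a fixed point.
Sat(EG ~busy) = {n1}
n1 ∈ Sat(EG ~busy) = {n1}, so the formula holds at n1.

Yes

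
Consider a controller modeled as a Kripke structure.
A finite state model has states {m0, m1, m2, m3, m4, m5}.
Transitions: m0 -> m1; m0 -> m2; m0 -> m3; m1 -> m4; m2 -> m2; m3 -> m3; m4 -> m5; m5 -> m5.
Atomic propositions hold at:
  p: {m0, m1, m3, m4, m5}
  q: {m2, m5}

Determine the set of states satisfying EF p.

{m0, m1, m3, m4, m5}

EF p: least fixpoint, start Z0 = {m0, m1, m3, m4, m5}, add states with some successor in Z. Already a fixed point.
Sat(EF p) = {m0, m1, m3, m4, m5}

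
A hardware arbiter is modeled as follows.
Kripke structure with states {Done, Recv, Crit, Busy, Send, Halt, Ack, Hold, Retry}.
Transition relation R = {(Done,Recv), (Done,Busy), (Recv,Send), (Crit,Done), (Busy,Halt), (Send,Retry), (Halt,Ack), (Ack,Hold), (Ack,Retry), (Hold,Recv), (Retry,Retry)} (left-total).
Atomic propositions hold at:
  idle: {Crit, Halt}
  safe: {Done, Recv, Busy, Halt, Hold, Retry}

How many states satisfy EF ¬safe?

Sat(¬safe) = {Crit, Send, Ack}
EF ¬safe: least fixpoint, start Z0 = {Crit, Send, Ack}, add states with some successor in Z. Z1 = {Recv, Crit, Send, Halt, Ack}; Z2 = {Done, Recv, Crit, Busy, Send, Halt, Ack, Hold}; fixed.
Sat(EF ¬safe) = {Done, Recv, Crit, Busy, Send, Halt, Ack, Hold}
|Sat(EF ¬safe)| = |{Done, Recv, Crit, Busy, Send, Halt, Ack, Hold}| = 8.

8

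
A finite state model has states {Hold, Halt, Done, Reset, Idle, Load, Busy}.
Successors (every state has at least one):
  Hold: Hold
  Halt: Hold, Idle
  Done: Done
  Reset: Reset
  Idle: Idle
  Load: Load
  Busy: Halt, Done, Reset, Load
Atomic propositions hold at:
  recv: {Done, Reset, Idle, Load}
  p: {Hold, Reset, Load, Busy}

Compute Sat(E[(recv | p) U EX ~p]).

{Halt, Done, Idle, Busy}

Sat(recv | p) = {Hold, Done, Reset, Idle, Load, Busy}
Sat(~p) = {Halt, Done, Idle}
Sat(EX ~p) = {s : some successor in {Halt, Done, Idle}} = {Halt, Done, Idle, Busy}
E[(recv | p) U EX ~p]: least fixpoint, start Z0 = Sat(EX ~p) = {Halt, Done, Idle, Busy}, add states in Sat(recv | p) with some successor in Z. Already a fixed point.
Sat(E[(recv | p) U EX ~p]) = {Halt, Done, Idle, Busy}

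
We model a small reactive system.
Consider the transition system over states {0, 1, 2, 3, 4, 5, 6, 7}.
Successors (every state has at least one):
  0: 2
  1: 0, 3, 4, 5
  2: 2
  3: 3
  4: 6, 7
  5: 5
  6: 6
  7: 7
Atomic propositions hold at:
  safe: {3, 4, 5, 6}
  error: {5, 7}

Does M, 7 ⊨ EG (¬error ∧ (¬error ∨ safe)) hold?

No

Sat(¬error) = {0, 1, 2, 3, 4, 6}
Sat(¬error ∨ safe) = {0, 1, 2, 3, 4, 5, 6}
Sat(¬error ∧ (¬error ∨ safe)) = {0, 1, 2, 3, 4, 6}
EG (¬error ∧ (¬error ∨ safe)): greatest fixpoint, start Z0 = {0, 1, 2, 3, 4, 6}, keep only states in Sat with some successor in Z. Already a fixed point.
Sat(EG (¬error ∧ (¬error ∨ safe))) = {0, 1, 2, 3, 4, 6}
7 ∉ Sat(EG (¬error ∧ (¬error ∨ safe))) = {0, 1, 2, 3, 4, 6}, so the formula does not hold at 7.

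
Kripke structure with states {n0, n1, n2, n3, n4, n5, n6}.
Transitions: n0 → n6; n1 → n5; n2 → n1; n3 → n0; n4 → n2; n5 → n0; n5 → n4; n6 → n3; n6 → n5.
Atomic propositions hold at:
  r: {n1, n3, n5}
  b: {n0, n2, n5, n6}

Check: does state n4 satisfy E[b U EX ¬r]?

Yes

Sat(¬r) = {n0, n2, n4, n6}
Sat(EX ¬r) = {s : some successor in {n0, n2, n4, n6}} = {n0, n3, n4, n5}
E[b U EX ¬r]: least fixpoint, start Z0 = Sat(EX ¬r) = {n0, n3, n4, n5}, add states in Sat(b) with some successor in Z. Z1 = {n0, n3, n4, n5, n6}; fixed.
Sat(E[b U EX ¬r]) = {n0, n3, n4, n5, n6}
n4 ∈ Sat(E[b U EX ¬r]) = {n0, n3, n4, n5, n6}, so the formula holds at n4.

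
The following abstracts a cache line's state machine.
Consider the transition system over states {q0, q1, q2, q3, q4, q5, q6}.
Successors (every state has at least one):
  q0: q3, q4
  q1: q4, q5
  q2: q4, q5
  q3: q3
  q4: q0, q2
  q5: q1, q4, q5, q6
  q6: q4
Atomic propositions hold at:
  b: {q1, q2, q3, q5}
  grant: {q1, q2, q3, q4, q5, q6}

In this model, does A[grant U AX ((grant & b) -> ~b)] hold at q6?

Sat(grant & b) = {q1, q2, q3, q5}
Sat(~b) = {q0, q4, q6}
Sat((grant & b) -> ~b) = {q0, q4, q6}
Sat(AX ((grant & b) -> ~b)) = {s : every successor in {q0, q4, q6}} = {q6}
A[grant U AX ((grant & b) -> ~b)]: least fixpoint, start Z0 = Sat(AX ((grant & b) -> ~b)) = {q6}, add states in Sat(grant) with every successor in Z. Already a fixed point.
Sat(A[grant U AX ((grant & b) -> ~b)]) = {q6}
q6 ∈ Sat(A[grant U AX ((grant & b) -> ~b)]) = {q6}, so the formula holds at q6.

Yes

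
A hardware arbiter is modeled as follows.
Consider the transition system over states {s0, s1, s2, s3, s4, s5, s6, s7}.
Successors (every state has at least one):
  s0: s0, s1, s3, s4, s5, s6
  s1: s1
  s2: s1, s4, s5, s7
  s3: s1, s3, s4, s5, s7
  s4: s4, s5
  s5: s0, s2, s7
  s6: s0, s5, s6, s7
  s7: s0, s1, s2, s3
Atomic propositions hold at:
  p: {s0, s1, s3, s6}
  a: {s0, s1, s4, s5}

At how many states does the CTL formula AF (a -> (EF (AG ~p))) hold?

4

Sat(~p) = {s2, s4, s5, s7}
AG ~p: greatest fixpoint, start Z0 = {s2, s4, s5, s7}, keep only states in Sat with every successor in Z. Z1 = {s4}; Z2 = ∅; fixed.
Sat(AG ~p) = ∅
EF (AG ~p): least fixpoint, start Z0 = ∅, add states with some successor in Z. Already a fixed point.
Sat(EF (AG ~p)) = ∅
Sat(a -> (EF (AG ~p))) = {s2, s3, s6, s7}
AF (a -> (EF (AG ~p))): least fixpoint, start Z0 = {s2, s3, s6, s7}, add states with every successor in Z. Already a fixed point.
Sat(AF (a -> (EF (AG ~p)))) = {s2, s3, s6, s7}
|Sat(AF (a -> (EF (AG ~p))))| = |{s2, s3, s6, s7}| = 4.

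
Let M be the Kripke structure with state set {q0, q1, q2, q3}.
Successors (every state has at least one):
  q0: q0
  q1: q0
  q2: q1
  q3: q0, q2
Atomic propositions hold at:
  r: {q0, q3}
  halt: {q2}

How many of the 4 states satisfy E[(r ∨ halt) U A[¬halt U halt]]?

2

Sat(r ∨ halt) = {q0, q2, q3}
Sat(¬halt) = {q0, q1, q3}
A[¬halt U halt]: least fixpoint, start Z0 = Sat(halt) = {q2}, add states in Sat(¬halt) with every successor in Z. Already a fixed point.
Sat(A[¬halt U halt]) = {q2}
E[(r ∨ halt) U A[¬halt U halt]]: least fixpoint, start Z0 = Sat(A[¬halt U halt]) = {q2}, add states in Sat(r ∨ halt) with some successor in Z. Z1 = {q2, q3}; fixed.
Sat(E[(r ∨ halt) U A[¬halt U halt]]) = {q2, q3}
|Sat(E[(r ∨ halt) U A[¬halt U halt]])| = |{q2, q3}| = 2.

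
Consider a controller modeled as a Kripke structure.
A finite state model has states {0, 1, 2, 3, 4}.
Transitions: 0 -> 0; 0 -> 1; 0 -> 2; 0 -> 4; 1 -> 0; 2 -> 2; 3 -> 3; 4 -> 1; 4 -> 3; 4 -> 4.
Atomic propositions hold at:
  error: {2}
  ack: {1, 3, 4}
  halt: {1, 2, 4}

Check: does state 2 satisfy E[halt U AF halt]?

AF halt: least fixpoint, start Z0 = {1, 2, 4}, add states with every successor in Z. Already a fixed point.
Sat(AF halt) = {1, 2, 4}
E[halt U AF halt]: least fixpoint, start Z0 = Sat(AF halt) = {1, 2, 4}, add states in Sat(halt) with some successor in Z. Already a fixed point.
Sat(E[halt U AF halt]) = {1, 2, 4}
2 ∈ Sat(E[halt U AF halt]) = {1, 2, 4}, so the formula holds at 2.

Yes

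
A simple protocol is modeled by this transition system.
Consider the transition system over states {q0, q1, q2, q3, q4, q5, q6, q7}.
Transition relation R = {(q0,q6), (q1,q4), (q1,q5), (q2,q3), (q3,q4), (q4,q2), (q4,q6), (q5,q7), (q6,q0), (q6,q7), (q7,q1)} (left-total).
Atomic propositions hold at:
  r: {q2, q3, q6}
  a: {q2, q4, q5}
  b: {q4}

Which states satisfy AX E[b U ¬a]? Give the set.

{q0, q2, q3, q5, q6, q7}

Sat(¬a) = {q0, q1, q3, q6, q7}
E[b U ¬a]: least fixpoint, start Z0 = Sat(¬a) = {q0, q1, q3, q6, q7}, add states in Sat(b) with some successor in Z. Z1 = {q0, q1, q3, q4, q6, q7}; fixed.
Sat(E[b U ¬a]) = {q0, q1, q3, q4, q6, q7}
Sat(AX E[b U ¬a]) = {s : every successor in {q0, q1, q3, q4, q6, q7}} = {q0, q2, q3, q5, q6, q7}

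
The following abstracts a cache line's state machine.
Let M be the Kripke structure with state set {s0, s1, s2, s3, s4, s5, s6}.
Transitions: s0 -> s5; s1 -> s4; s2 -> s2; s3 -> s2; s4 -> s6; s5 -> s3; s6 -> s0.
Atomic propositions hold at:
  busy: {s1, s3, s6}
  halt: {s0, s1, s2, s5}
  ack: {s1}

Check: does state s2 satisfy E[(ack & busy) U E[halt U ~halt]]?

Sat(ack & busy) = {s1}
Sat(~halt) = {s3, s4, s6}
E[halt U ~halt]: least fixpoint, start Z0 = Sat(~halt) = {s3, s4, s6}, add states in Sat(halt) with some successor in Z. Z1 = {s1, s3, s4, s5, s6}; Z2 = {s0, s1, s3, s4, s5, s6}; fixed.
Sat(E[halt U ~halt]) = {s0, s1, s3, s4, s5, s6}
E[(ack & busy) U E[halt U ~halt]]: least fixpoint, start Z0 = Sat(E[halt U ~halt]) = {s0, s1, s3, s4, s5, s6}, add states in Sat(ack & busy) with some successor in Z. Already a fixed point.
Sat(E[(ack & busy) U E[halt U ~halt]]) = {s0, s1, s3, s4, s5, s6}
s2 ∉ Sat(E[(ack & busy) U E[halt U ~halt]]) = {s0, s1, s3, s4, s5, s6}, so the formula does not hold at s2.

No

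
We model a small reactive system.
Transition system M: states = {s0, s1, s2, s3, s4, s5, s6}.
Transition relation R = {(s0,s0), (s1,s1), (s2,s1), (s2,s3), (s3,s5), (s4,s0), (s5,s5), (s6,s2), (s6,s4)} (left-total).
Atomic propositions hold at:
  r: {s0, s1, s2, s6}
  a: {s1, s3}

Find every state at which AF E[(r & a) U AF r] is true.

Sat(r & a) = {s1}
AF r: least fixpoint, start Z0 = {s0, s1, s2, s6}, add states with every successor in Z. Z1 = {s0, s1, s2, s4, s6}; fixed.
Sat(AF r) = {s0, s1, s2, s4, s6}
E[(r & a) U AF r]: least fixpoint, start Z0 = Sat(AF r) = {s0, s1, s2, s4, s6}, add states in Sat(r & a) with some successor in Z. Already a fixed point.
Sat(E[(r & a) U AF r]) = {s0, s1, s2, s4, s6}
AF E[(r & a) U AF r]: least fixpoint, start Z0 = {s0, s1, s2, s4, s6}, add states with every successor in Z. Already a fixed point.
Sat(AF E[(r & a) U AF r]) = {s0, s1, s2, s4, s6}

{s0, s1, s2, s4, s6}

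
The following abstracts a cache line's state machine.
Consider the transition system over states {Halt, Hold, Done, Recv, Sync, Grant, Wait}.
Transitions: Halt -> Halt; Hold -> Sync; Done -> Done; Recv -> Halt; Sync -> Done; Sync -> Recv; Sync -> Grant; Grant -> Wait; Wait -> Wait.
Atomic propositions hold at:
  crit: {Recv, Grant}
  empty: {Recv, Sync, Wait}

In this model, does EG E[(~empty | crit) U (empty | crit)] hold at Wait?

Sat(~empty) = {Halt, Hold, Done, Grant}
Sat(~empty | crit) = {Halt, Hold, Done, Recv, Grant}
Sat(empty | crit) = {Recv, Sync, Grant, Wait}
E[(~empty | crit) U (empty | crit)]: least fixpoint, start Z0 = Sat((empty | crit)) = {Recv, Sync, Grant, Wait}, add states in Sat(~empty | crit) with some successor in Z. Z1 = {Hold, Recv, Sync, Grant, Wait}; fixed.
Sat(E[(~empty | crit) U (empty | crit)]) = {Hold, Recv, Sync, Grant, Wait}
EG E[(~empty | crit) U (empty | crit)]: greatest fixpoint, start Z0 = {Hold, Recv, Sync, Grant, Wait}, keep only states in Sat with some successor in Z. Z1 = {Hold, Sync, Grant, Wait}; fixed.
Sat(EG E[(~empty | crit) U (empty | crit)]) = {Hold, Sync, Grant, Wait}
Wait ∈ Sat(EG E[(~empty | crit) U (empty | crit)]) = {Hold, Sync, Grant, Wait}, so the formula holds at Wait.

Yes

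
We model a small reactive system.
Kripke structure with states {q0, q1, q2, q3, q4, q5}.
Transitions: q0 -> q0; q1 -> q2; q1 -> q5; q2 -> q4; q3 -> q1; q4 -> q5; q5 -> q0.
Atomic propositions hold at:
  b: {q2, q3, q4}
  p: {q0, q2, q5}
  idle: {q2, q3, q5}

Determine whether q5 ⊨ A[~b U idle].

Sat(~b) = {q0, q1, q5}
A[~b U idle]: least fixpoint, start Z0 = Sat(idle) = {q2, q3, q5}, add states in Sat(~b) with every successor in Z. Z1 = {q1, q2, q3, q5}; fixed.
Sat(A[~b U idle]) = {q1, q2, q3, q5}
q5 ∈ Sat(A[~b U idle]) = {q1, q2, q3, q5}, so the formula holds at q5.

Yes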